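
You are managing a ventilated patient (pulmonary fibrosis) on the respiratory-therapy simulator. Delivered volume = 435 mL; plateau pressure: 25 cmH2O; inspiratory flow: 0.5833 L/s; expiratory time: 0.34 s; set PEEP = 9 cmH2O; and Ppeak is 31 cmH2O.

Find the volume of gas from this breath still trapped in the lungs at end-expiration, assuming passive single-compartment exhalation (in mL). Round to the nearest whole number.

R = (PIP − Pplat)/V̇ = (31 − 25) / 0.5833 = 6.0/0.5833 = 10.286 cmH2O·s/L.
C = Vt/(Pplat − PEEP) = 435.0 / (25 − 9) = 435.0/16.0 = 27.188 mL/cmH2O.
τ = R × C = 10.286 × 0.02719 L/cmH2O = 0.2797 s.
Fraction remaining = e^(−Te/τ) = e^(−0.34/0.2797) = 0.2965.
Trapped volume = 435.0 × 0.2965 = 128.98 mL.

129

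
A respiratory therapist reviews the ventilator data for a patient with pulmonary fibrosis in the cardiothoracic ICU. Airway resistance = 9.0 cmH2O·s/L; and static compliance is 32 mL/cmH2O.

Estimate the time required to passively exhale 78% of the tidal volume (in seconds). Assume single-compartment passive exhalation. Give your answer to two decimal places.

τ = R × C = 9.0 × 32 mL/cmH2O = 9.0 × 0.032 L/cmH2O = 0.288 s.
Exhaled fraction f = 1 − e^(−t/τ) → t = −τ·ln(1 − f) = −0.288·ln(0.22) = 0.4361 s.

0.44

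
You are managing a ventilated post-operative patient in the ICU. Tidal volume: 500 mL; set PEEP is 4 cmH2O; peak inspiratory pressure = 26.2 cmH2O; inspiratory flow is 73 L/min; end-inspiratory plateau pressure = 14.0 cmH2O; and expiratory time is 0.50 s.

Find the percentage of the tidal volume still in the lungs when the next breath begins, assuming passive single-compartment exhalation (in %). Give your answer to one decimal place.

36.9

Flow: 73 L/min ÷ 60 = 1.2167 L/s.
R = (PIP − Pplat)/V̇ = (26.2 − 14.0) / 1.2167 = 12.2/1.2167 = 10.027 cmH2O·s/L.
C = Vt/(Pplat − PEEP) = 500.0 / (14.0 − 4) = 500.0/10.0 = 50.0 mL/cmH2O.
τ = R × C = 10.027 × 0.05 L/cmH2O = 0.5014 s.
Fraction remaining at end-expiration = e^(−Te/τ) = e^(−0.50/0.5014) = 0.3689 → 36.89%.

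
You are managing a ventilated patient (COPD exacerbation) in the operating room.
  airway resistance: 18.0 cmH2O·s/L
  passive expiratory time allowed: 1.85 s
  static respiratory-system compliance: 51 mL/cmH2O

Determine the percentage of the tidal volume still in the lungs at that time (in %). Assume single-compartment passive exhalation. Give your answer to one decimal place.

13.3

τ = R × C = 18.0 × 51 mL/cmH2O = 18.0 × 0.051 L/cmH2O = 0.918 s.
Passive exhalation: V(t)/V₀ = e^(−t/τ) = e^(−1.85/0.918) = 0.1333.
Fraction remaining = 0.1333 → 13.33%.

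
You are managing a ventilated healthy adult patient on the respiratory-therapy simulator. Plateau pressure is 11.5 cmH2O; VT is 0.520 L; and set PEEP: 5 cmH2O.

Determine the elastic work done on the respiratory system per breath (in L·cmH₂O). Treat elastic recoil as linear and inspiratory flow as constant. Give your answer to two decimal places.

Elastic work ≈ ½ × (Pplat − PEEP) × Vt = 0.5 × (11.5 − 5) × 0.520 L = 0.5 × 6.5 × 0.520 = 1.69 L·cmH2O.

1.69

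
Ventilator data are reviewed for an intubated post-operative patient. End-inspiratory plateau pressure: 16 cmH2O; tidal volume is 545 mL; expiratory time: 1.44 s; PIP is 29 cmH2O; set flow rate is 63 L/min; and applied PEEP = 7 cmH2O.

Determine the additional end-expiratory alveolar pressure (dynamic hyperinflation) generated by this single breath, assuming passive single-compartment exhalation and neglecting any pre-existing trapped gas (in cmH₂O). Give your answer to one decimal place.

Flow: 63 L/min ÷ 60 = 1.05 L/s.
R = (PIP − Pplat)/V̇ = (29 − 16) / 1.05 = 13.0/1.05 = 12.381 cmH2O·s/L.
C = Vt/(Pplat − PEEP) = 545.0 / (16 − 7) = 545.0/9.0 = 60.556 mL/cmH2O.
τ = R × C = 12.381 × 0.06056 L/cmH2O = 0.7498 s.
Fraction remaining = e^(−Te/τ) = e^(−1.44/0.7498) = 0.1465; trapped volume = 545.0 × 0.1465 = 79.843 mL.
Additional alveolar pressure from trapping ≈ V_trapped / C = 79.843 / 60.556 = 1.318 cmH2O.

1.3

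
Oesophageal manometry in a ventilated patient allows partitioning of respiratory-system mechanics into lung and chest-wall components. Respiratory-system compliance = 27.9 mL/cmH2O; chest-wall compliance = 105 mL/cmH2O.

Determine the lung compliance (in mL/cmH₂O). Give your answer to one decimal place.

38.0

1/CL = 1/Crs − 1/Ccw.
1/CL = 1/27.9 − 1/105 = 0.02632.
CL = 37.994 mL/cmH2O.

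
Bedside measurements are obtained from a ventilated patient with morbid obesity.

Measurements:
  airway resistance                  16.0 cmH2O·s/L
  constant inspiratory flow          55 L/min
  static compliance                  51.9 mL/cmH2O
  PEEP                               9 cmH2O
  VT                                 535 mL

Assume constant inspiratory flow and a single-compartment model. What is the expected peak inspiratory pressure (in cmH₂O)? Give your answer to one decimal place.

Flow: 55 L/min ÷ 60 = 0.9167 L/s.
Equation of motion (constant flow): PIP = Vt/C + R·V̇ + PEEP.
PIP = 535/51.9 + 16.0×0.9167 + 9 = 10.308 + 14.667 + 9 = 33.975 cmH2O.

34.0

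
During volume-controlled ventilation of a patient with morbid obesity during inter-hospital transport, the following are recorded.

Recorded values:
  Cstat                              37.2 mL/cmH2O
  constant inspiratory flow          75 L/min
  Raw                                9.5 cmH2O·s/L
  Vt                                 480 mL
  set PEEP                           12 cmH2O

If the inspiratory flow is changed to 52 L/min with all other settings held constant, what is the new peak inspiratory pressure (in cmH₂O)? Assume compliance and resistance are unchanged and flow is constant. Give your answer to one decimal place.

Flow: 75 L/min ÷ 60 = 1.25 L/s.
New flow: 52 L/min ÷ 60 = 0.8667 L/s.
PIP = Vt/C + R·V̇ + PEEP (constant-flow equation of motion).
Only the resistive term changes: ΔPIP = R × ΔV̇ = 9.5 × (0.8667 − 1.25) = 9.5 × -0.3833 = -3.641 cmH2O.
Original PIP = 480/37.2 + 9.5×1.25 + 12 = 36.778 cmH2O; new PIP = 36.778 + (-3.641) = 33.137 cmH2O.

33.1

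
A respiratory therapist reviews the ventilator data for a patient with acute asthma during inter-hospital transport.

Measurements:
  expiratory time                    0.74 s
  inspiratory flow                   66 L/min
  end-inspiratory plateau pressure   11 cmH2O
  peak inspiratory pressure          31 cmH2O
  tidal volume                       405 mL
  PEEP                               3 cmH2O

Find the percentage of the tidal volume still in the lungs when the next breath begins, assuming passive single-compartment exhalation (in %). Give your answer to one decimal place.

Flow: 66 L/min ÷ 60 = 1.1 L/s.
R = (PIP − Pplat)/V̇ = (31 − 11) / 1.1 = 20.0/1.1 = 18.182 cmH2O·s/L.
C = Vt/(Pplat − PEEP) = 405.0 / (11 − 3) = 405.0/8.0 = 50.625 mL/cmH2O.
τ = R × C = 18.182 × 0.05063 L/cmH2O = 0.9206 s.
Fraction remaining at end-expiration = e^(−Te/τ) = e^(−0.74/0.9206) = 0.4476 → 44.76%.

44.8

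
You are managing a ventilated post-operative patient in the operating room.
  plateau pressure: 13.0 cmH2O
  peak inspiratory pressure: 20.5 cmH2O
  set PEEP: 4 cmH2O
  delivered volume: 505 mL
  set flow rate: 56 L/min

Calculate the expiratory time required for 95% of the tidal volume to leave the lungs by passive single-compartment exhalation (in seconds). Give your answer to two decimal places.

1.35

Flow: 56 L/min ÷ 60 = 0.9333 L/s.
R = (PIP − Pplat)/V̇ = (20.5 − 13.0) / 0.9333 = 7.5/0.9333 = 8.036 cmH2O·s/L.
C = Vt/(Pplat − PEEP) = 505.0 / (13.0 − 4) = 505.0/9.0 = 56.111 mL/cmH2O.
τ = R × C = 8.036 × 0.05611 L/cmH2O = 0.4509 s.
t = −τ·ln(1 − 0.95) = −0.4509·ln(0.05) = 1.351 s.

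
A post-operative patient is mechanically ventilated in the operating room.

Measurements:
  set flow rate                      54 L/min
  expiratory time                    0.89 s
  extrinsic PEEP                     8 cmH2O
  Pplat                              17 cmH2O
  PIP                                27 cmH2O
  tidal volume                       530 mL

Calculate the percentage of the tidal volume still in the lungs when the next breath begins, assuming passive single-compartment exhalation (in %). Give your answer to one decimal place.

Flow: 54 L/min ÷ 60 = 0.9 L/s.
R = (PIP − Pplat)/V̇ = (27 − 17) / 0.9 = 10.0/0.9 = 11.111 cmH2O·s/L.
C = Vt/(Pplat − PEEP) = 530.0 / (17 − 8) = 530.0/9.0 = 58.889 mL/cmH2O.
τ = R × C = 11.111 × 0.05889 L/cmH2O = 0.6543 s.
Fraction remaining at end-expiration = e^(−Te/τ) = e^(−0.89/0.6543) = 0.2566 → 25.66%.

25.7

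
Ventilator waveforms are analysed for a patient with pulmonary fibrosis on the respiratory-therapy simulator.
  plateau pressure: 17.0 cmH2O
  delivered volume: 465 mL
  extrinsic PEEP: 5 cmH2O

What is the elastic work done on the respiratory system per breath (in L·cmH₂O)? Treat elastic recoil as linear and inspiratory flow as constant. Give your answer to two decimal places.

2.79

Elastic work ≈ ½ × (Pplat − PEEP) × Vt = 0.5 × (17.0 − 5) × 0.465 L = 0.5 × 12.0 × 0.465 = 2.79 L·cmH2O.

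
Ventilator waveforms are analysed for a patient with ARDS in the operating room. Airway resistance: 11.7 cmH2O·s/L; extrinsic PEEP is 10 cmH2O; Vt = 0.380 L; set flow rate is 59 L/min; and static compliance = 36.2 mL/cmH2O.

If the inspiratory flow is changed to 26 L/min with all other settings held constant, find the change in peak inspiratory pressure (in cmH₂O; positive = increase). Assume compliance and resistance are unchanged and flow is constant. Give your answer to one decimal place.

Flow: 59 L/min ÷ 60 = 0.9833 L/s.
New flow: 26 L/min ÷ 60 = 0.4333 L/s.
PIP = Vt/C + R·V̇ + PEEP (constant-flow equation of motion).
Only the resistive term changes: ΔPIP = R × ΔV̇ = 11.7 × (0.4333 − 0.9833) = 11.7 × -0.55 = -6.435 cmH2O.

-6.4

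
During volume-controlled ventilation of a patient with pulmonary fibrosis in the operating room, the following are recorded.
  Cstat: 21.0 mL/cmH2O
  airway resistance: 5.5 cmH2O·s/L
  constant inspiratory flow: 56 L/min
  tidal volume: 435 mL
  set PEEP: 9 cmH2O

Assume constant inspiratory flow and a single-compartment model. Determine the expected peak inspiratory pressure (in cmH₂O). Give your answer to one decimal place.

Flow: 56 L/min ÷ 60 = 0.9333 L/s.
Equation of motion (constant flow): PIP = Vt/C + R·V̇ + PEEP.
PIP = 435/21.0 + 5.5×0.9333 + 9 = 20.714 + 5.133 + 9 = 34.847 cmH2O.

34.8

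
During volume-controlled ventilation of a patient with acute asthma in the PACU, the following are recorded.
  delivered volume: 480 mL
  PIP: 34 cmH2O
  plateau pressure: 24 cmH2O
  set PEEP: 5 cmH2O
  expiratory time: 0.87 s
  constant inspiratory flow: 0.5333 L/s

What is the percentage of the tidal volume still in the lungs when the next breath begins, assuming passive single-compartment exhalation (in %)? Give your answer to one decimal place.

15.9

R = (PIP − Pplat)/V̇ = (34 − 24) / 0.5333 = 10.0/0.5333 = 18.751 cmH2O·s/L.
C = Vt/(Pplat − PEEP) = 480.0 / (24 − 5) = 480.0/19.0 = 25.263 mL/cmH2O.
τ = R × C = 18.751 × 0.02526 L/cmH2O = 0.4737 s.
Fraction remaining at end-expiration = e^(−Te/τ) = e^(−0.87/0.4737) = 0.1594 → 15.94%.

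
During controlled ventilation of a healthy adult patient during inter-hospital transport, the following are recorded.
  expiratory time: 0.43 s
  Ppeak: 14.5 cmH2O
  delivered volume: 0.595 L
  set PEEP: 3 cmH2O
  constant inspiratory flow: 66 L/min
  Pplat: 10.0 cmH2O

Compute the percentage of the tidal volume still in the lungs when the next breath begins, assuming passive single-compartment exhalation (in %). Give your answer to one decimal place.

29.0

Flow: 66 L/min ÷ 60 = 1.1 L/s.
R = (PIP − Pplat)/V̇ = (14.5 − 10.0) / 1.1 = 4.5/1.1 = 4.091 cmH2O·s/L.
C = Vt/(Pplat − PEEP) = 595.0 / (10.0 − 3) = 595.0/7.0 = 85.0 mL/cmH2O.
τ = R × C = 4.091 × 0.085 L/cmH2O = 0.3477 s.
Fraction remaining at end-expiration = e^(−Te/τ) = e^(−0.43/0.3477) = 0.2903 → 29.03%.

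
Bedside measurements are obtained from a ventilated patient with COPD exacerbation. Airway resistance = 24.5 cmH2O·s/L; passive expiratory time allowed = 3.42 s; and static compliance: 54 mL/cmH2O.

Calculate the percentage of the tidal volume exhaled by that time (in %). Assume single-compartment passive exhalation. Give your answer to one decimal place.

92.5

τ = R × C = 24.5 × 54 mL/cmH2O = 24.5 × 0.054 L/cmH2O = 1.323 s.
Passive exhalation: V(t)/V₀ = e^(−t/τ) = e^(−3.42/1.323) = 0.07539.
Fraction exhaled = 1 − 0.07539 = 0.9246 → 92.46%.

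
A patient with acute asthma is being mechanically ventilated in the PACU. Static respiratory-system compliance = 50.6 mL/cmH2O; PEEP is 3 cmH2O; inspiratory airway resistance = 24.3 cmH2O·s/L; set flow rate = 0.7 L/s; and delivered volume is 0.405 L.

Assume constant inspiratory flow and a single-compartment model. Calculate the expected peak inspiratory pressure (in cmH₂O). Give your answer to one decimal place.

28.0

Equation of motion (constant flow): PIP = Vt/C + R·V̇ + PEEP.
PIP = 405/50.6 + 24.3×0.7 + 3 = 8.004 + 17.01 + 3 = 28.014 cmH2O.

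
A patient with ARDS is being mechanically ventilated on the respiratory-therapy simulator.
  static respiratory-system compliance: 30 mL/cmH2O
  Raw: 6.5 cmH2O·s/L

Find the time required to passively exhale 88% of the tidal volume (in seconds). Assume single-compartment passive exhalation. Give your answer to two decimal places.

0.41

τ = R × C = 6.5 × 30 mL/cmH2O = 6.5 × 0.030 L/cmH2O = 0.195 s.
Exhaled fraction f = 1 − e^(−t/τ) → t = −τ·ln(1 − f) = −0.195·ln(0.12) = 0.4135 s.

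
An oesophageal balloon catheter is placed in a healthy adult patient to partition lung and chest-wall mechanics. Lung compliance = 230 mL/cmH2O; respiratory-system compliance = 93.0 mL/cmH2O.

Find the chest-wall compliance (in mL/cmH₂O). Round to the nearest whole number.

1/Ccw = 1/Crs − 1/CL.
1/Ccw = 1/93.0 − 1/230 = 0.006405.
Ccw = 156.13 mL/cmH2O.

156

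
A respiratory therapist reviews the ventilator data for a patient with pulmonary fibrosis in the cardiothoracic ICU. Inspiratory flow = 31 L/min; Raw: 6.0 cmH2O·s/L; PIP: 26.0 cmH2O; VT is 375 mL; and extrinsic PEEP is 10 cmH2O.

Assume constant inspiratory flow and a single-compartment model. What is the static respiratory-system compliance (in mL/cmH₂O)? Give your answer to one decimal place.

29.1

Flow: 31 L/min ÷ 60 = 0.5167 L/s.
Equation of motion (constant flow): PIP = Vt/C + R·V̇ + PEEP.
Vt/C = PIP − R·V̇ − PEEP = 26.0 − 6.0×0.5167 − 10 = 26.0 − 3.1 − 10 = 12.9 cmH2O.
C = Vt / 12.9 = 375 / 12.9 = 29.07 mL/cmH2O.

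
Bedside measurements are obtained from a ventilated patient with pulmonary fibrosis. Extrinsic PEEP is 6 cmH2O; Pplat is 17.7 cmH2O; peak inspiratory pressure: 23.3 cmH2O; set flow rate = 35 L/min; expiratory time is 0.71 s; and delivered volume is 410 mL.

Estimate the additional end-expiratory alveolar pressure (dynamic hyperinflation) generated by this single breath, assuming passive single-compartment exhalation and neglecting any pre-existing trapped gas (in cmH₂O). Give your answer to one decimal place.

Flow: 35 L/min ÷ 60 = 0.5833 L/s.
R = (PIP − Pplat)/V̇ = (23.3 − 17.7) / 0.5833 = 5.6/0.5833 = 9.601 cmH2O·s/L.
C = Vt/(Pplat − PEEP) = 410.0 / (17.7 − 6) = 410.0/11.7 = 35.043 mL/cmH2O.
τ = R × C = 9.601 × 0.03504 L/cmH2O = 0.3364 s.
Fraction remaining = e^(−Te/τ) = e^(−0.71/0.3364) = 0.1212; trapped volume = 410.0 × 0.1212 = 49.692 mL.
Additional alveolar pressure from trapping ≈ V_trapped / C = 49.692 / 35.043 = 1.418 cmH2O.

1.4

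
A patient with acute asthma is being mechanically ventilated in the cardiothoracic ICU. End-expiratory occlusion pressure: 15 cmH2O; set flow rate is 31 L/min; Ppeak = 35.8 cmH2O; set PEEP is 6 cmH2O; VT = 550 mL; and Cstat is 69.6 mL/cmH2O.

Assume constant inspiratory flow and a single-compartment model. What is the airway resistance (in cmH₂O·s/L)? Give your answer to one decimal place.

Flow: 31 L/min ÷ 60 = 0.5167 L/s.
Total PEEP = 15 cmH2O (set 6 + intrinsic 9); this is the baseline alveolar pressure.
Equation of motion (constant flow): PIP = Vt/C + R·V̇ + PEEP.
R·V̇ = PIP − Vt/C − PEEP = 35.8 − 550/69.6 − 15 = 35.8 − 7.902 − 15 = 12.898 cmH2O.
R = 12.898 / 0.5167 = 24.962 cmH2O·s/L.

25.0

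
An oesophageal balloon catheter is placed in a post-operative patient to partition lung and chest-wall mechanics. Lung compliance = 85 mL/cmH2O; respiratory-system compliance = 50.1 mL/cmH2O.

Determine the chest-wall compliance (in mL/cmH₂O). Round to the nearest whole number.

1/Ccw = 1/Crs − 1/CL.
1/Ccw = 1/50.1 − 1/85 = 0.008195.
Ccw = 122.03 mL/cmH2O.

122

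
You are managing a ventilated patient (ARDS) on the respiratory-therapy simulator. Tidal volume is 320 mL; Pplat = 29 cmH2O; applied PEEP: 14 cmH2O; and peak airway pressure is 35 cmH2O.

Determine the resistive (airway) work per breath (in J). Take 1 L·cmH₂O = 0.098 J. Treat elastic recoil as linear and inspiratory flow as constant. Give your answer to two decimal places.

With constant inspiratory flow the resistive pressure is constant at PIP − Pplat = 35 − 29 = 6.0 cmH2O, so resistive work = 6.0 × 0.320 = 1.92 L·cmH2O.
× 0.098 J/(L·cmH2O) → 0.1882 J.

0.19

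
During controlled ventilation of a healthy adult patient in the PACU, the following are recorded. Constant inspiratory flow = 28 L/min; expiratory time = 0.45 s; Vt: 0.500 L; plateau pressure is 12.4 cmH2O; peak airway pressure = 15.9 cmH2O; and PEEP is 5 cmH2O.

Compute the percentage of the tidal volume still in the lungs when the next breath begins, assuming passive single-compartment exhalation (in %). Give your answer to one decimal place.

Flow: 28 L/min ÷ 60 = 0.4667 L/s.
R = (PIP − Pplat)/V̇ = (15.9 − 12.4) / 0.4667 = 3.5/0.4667 = 7.499 cmH2O·s/L.
C = Vt/(Pplat − PEEP) = 500.0 / (12.4 − 5) = 500.0/7.4 = 67.568 mL/cmH2O.
τ = R × C = 7.499 × 0.06757 L/cmH2O = 0.5067 s.
Fraction remaining at end-expiration = e^(−Te/τ) = e^(−0.45/0.5067) = 0.4114 → 41.14%.

41.1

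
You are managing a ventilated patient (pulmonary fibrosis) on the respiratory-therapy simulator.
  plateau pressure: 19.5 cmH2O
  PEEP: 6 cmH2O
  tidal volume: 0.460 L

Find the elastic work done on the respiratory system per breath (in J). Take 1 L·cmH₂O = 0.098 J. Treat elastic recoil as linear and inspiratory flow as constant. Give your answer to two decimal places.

0.30

Elastic work ≈ ½ × (Pplat − PEEP) × Vt = 0.5 × (19.5 − 6) × 0.460 L = 0.5 × 13.5 × 0.460 = 3.105 L·cmH2O.
× 0.098 J/(L·cmH2O) → 0.3043 J.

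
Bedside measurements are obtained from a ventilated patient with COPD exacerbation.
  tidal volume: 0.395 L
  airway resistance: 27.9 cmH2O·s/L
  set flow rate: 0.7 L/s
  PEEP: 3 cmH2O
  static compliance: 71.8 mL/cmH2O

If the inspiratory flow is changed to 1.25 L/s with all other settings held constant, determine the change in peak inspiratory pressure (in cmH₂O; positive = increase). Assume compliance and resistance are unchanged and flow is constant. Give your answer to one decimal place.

PIP = Vt/C + R·V̇ + PEEP (constant-flow equation of motion).
Only the resistive term changes: ΔPIP = R × ΔV̇ = 27.9 × (1.25 − 0.7) = 27.9 × 0.55 = 15.345 cmH2O.

15.3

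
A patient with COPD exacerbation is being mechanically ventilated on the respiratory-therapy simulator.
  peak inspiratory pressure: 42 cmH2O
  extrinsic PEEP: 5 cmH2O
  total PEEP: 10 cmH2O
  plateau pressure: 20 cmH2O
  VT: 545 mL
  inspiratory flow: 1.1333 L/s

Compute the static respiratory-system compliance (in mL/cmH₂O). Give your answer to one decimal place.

54.5

End-expiratory occlusion gives total PEEP = 10 cmH2O (intrinsic PEEP = 10 − 5 = 5). Use total PEEP for the elastic gradient.
Cstat = Vt / (Pplat − PEEPtotal) = 545 / (20 − 10) = 545 / 10.0 = 54.5 mL/cmH2O.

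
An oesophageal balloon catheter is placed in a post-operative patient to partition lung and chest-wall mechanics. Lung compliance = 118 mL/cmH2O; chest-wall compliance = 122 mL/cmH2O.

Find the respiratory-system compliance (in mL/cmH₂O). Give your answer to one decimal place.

Lung and chest wall are elastances in series: 1/Crs = 1/CL + 1/Ccw.
1/Crs = 1/118 + 1/122 = 0.01667.
Crs = 59.988 mL/cmH2O.

60.0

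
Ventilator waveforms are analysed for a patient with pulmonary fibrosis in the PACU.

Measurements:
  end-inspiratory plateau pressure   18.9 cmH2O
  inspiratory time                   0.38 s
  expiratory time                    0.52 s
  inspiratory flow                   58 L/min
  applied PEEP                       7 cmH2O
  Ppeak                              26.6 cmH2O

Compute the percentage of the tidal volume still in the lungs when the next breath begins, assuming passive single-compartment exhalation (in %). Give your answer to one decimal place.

12.1

Flow: 58 L/min ÷ 60 = 0.9667 L/s.
Vt = flow × Ti = 0.9667 L/s × 0.38 s × 1000 mL/L = 367.35 mL.
R = (PIP − Pplat)/V̇ = (26.6 − 18.9) / 0.9667 = 7.7/0.9667 = 7.965 cmH2O·s/L.
C = Vt/(Pplat − PEEP) = 367.35 / (18.9 − 7) = 367.35/11.9 = 30.87 mL/cmH2O.
τ = R × C = 7.965 × 0.03087 L/cmH2O = 0.2459 s.
Fraction remaining at end-expiration = e^(−Te/τ) = e^(−0.52/0.2459) = 0.1207 → 12.07%.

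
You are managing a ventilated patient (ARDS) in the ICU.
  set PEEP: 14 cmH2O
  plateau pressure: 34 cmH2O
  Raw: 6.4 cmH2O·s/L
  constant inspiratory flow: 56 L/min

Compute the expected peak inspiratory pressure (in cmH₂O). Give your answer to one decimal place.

40.0

Flow: 56 L/min ÷ 60 = 0.9333 L/s.
PIP = Pplat + Raw × flow = 34 + 6.4 × 0.9333 = 34 + 5.973 = 39.973 cmH2O.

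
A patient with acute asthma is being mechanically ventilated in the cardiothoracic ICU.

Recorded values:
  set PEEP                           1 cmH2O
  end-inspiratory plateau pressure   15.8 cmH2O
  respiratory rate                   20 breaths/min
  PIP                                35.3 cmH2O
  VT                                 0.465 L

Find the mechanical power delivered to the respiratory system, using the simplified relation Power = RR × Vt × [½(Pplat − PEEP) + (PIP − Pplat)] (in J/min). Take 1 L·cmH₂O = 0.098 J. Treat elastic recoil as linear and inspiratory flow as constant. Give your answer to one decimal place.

Per-breath work = Vt × [½(Pplat−PEEP) + (PIP−Pplat)] = 0.465 × [0.5×14.8 + 19.5] = 0.465 × 26.9 = 12.509 L·cmH2O.
Power = 20 × 12.509 = 250.18 L·cmH2O/min.
× 0.098 J/(L·cmH2O) → 24.518 J/min.

24.5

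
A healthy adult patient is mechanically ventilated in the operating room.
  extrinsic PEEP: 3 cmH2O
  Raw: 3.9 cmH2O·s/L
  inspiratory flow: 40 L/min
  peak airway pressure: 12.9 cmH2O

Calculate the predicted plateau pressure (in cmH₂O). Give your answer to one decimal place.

10.3

Flow: 40 L/min ÷ 60 = 0.6667 L/s.
Pplat = PIP − Raw × flow = 12.9 − 3.9 × 0.6667 = 12.9 − 2.6 = 10.3 cmH2O.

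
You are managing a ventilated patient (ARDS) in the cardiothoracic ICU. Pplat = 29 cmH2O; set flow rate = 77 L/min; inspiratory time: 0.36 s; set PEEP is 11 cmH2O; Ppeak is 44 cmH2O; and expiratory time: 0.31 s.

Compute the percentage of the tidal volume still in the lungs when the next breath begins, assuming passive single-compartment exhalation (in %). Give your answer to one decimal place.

35.6

Flow: 77 L/min ÷ 60 = 1.2833 L/s.
Vt = flow × Ti = 1.2833 L/s × 0.36 s × 1000 mL/L = 461.99 mL.
R = (PIP − Pplat)/V̇ = (44 − 29) / 1.2833 = 15.0/1.2833 = 11.689 cmH2O·s/L.
C = Vt/(Pplat − PEEP) = 461.99 / (29 − 11) = 461.99/18.0 = 25.666 mL/cmH2O.
τ = R × C = 11.689 × 0.02567 L/cmH2O = 0.3001 s.
Fraction remaining at end-expiration = e^(−Te/τ) = e^(−0.31/0.3001) = 0.3559 → 35.59%.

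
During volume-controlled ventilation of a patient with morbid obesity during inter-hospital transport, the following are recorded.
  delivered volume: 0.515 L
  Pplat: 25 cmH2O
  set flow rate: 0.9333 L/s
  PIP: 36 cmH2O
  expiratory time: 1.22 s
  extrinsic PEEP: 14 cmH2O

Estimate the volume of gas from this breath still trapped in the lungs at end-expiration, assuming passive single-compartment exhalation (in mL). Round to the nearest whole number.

R = (PIP − Pplat)/V̇ = (36 − 25) / 0.9333 = 11.0/0.9333 = 11.786 cmH2O·s/L.
C = Vt/(Pplat − PEEP) = 515.0 / (25 − 14) = 515.0/11.0 = 46.818 mL/cmH2O.
τ = R × C = 11.786 × 0.04682 L/cmH2O = 0.5518 s.
Fraction remaining = e^(−Te/τ) = e^(−1.22/0.5518) = 0.1096.
Trapped volume = 515.0 × 0.1096 = 56.444 mL.

56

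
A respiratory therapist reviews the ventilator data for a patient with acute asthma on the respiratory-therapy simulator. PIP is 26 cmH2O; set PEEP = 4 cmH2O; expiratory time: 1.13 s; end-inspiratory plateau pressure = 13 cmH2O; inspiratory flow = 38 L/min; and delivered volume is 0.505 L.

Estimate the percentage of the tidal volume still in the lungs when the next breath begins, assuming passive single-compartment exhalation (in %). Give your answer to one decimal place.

37.5

Flow: 38 L/min ÷ 60 = 0.6333 L/s.
R = (PIP − Pplat)/V̇ = (26 − 13) / 0.6333 = 13.0/0.6333 = 20.527 cmH2O·s/L.
C = Vt/(Pplat − PEEP) = 505.0 / (13 − 4) = 505.0/9.0 = 56.111 mL/cmH2O.
τ = R × C = 20.527 × 0.05611 L/cmH2O = 1.152 s.
Fraction remaining at end-expiration = e^(−Te/τ) = e^(−1.13/1.152) = 0.375 → 37.5%.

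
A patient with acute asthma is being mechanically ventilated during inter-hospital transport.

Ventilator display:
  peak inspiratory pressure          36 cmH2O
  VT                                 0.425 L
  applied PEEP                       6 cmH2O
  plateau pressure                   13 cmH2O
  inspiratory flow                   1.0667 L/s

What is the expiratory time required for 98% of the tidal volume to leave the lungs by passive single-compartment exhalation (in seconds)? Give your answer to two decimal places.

R = (PIP − Pplat)/V̇ = (36 − 13) / 1.0667 = 23.0/1.0667 = 21.562 cmH2O·s/L.
C = Vt/(Pplat − PEEP) = 425.0 / (13 − 6) = 425.0/7.0 = 60.714 mL/cmH2O.
τ = R × C = 21.562 × 0.06071 L/cmH2O = 1.309 s.
t = −τ·ln(1 − 0.98) = −1.309·ln(0.02) = 5.121 s.

5.12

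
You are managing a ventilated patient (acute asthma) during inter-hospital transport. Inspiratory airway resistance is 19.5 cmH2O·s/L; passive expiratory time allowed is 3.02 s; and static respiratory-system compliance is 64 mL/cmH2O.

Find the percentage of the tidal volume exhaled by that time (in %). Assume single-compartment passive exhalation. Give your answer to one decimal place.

91.1

τ = R × C = 19.5 × 64 mL/cmH2O = 19.5 × 0.064 L/cmH2O = 1.248 s.
Passive exhalation: V(t)/V₀ = e^(−t/τ) = e^(−3.02/1.248) = 0.08893.
Fraction exhaled = 1 − 0.08893 = 0.9111 → 91.11%.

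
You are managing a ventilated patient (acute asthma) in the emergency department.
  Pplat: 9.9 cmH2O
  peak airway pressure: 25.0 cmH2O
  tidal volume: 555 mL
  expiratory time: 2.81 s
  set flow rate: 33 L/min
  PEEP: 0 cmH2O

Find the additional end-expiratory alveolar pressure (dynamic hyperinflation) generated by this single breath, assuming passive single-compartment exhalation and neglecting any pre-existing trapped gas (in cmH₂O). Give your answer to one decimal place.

1.6

Flow: 33 L/min ÷ 60 = 0.55 L/s.
R = (PIP − Pplat)/V̇ = (25.0 − 9.9) / 0.55 = 15.1/0.55 = 27.455 cmH2O·s/L.
C = Vt/(Pplat − PEEP) = 555.0 / (9.9 − 0) = 555.0/9.9 = 56.061 mL/cmH2O.
τ = R × C = 27.455 × 0.05606 L/cmH2O = 1.539 s.
Fraction remaining = e^(−Te/τ) = e^(−2.81/1.539) = 0.1611; trapped volume = 555.0 × 0.1611 = 89.411 mL.
Additional alveolar pressure from trapping ≈ V_trapped / C = 89.411 / 56.061 = 1.595 cmH2O.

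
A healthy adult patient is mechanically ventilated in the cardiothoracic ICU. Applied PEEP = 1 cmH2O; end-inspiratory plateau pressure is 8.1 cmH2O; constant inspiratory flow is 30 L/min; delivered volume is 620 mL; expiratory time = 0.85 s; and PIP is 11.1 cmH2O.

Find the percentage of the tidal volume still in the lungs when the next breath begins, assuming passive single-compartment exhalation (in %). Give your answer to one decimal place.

19.7

Flow: 30 L/min ÷ 60 = 0.5 L/s.
R = (PIP − Pplat)/V̇ = (11.1 − 8.1) / 0.5 = 3.0/0.5 = 6.0 cmH2O·s/L.
C = Vt/(Pplat − PEEP) = 620.0 / (8.1 − 1) = 620.0/7.1 = 87.324 mL/cmH2O.
τ = R × C = 6.0 × 0.08732 L/cmH2O = 0.5239 s.
Fraction remaining at end-expiration = e^(−Te/τ) = e^(−0.85/0.5239) = 0.1974 → 19.74%.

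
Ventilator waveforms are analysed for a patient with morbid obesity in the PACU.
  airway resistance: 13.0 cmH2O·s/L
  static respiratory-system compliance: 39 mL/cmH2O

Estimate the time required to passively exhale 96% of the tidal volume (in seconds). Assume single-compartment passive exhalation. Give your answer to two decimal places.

1.63

τ = R × C = 13.0 × 39 mL/cmH2O = 13.0 × 0.039 L/cmH2O = 0.507 s.
Exhaled fraction f = 1 − e^(−t/τ) → t = −τ·ln(1 − f) = −0.507·ln(0.04) = 1.632 s.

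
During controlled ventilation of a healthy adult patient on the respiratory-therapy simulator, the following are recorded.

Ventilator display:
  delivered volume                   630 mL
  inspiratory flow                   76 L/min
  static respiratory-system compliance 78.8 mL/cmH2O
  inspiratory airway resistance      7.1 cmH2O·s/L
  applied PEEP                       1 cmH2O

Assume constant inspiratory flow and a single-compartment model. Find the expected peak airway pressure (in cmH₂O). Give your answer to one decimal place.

Flow: 76 L/min ÷ 60 = 1.2667 L/s.
Equation of motion (constant flow): PIP = Vt/C + R·V̇ + PEEP.
PIP = 630/78.8 + 7.1×1.2667 + 1 = 7.995 + 8.994 + 1 = 17.989 cmH2O.

18.0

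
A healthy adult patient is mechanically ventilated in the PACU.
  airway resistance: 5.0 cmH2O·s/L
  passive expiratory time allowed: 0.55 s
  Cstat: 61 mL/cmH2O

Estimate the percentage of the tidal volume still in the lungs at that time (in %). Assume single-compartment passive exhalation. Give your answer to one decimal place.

16.5

τ = R × C = 5.0 × 61 mL/cmH2O = 5.0 × 0.061 L/cmH2O = 0.305 s.
Passive exhalation: V(t)/V₀ = e^(−t/τ) = e^(−0.55/0.305) = 0.1648.
Fraction remaining = 0.1648 → 16.48%.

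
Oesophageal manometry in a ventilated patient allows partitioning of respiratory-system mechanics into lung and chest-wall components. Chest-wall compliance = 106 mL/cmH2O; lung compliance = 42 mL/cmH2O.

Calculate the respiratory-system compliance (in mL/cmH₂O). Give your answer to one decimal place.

Lung and chest wall are elastances in series: 1/Crs = 1/CL + 1/Ccw.
1/Crs = 1/42 + 1/106 = 0.03324.
Crs = 30.084 mL/cmH2O.

30.1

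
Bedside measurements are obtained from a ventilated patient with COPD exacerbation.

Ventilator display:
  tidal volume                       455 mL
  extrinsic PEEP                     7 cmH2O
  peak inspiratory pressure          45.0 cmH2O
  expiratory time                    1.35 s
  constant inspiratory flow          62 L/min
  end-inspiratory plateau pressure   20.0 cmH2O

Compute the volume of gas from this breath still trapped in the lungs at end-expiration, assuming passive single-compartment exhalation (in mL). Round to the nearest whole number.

92

Flow: 62 L/min ÷ 60 = 1.0333 L/s.
R = (PIP − Pplat)/V̇ = (45.0 − 20.0) / 1.0333 = 25.0/1.0333 = 24.194 cmH2O·s/L.
C = Vt/(Pplat − PEEP) = 455.0 / (20.0 − 7) = 455.0/13.0 = 35.0 mL/cmH2O.
τ = R × C = 24.194 × 0.035 L/cmH2O = 0.8468 s.
Fraction remaining = e^(−Te/τ) = e^(−1.35/0.8468) = 0.2031.
Trapped volume = 455.0 × 0.2031 = 92.411 mL.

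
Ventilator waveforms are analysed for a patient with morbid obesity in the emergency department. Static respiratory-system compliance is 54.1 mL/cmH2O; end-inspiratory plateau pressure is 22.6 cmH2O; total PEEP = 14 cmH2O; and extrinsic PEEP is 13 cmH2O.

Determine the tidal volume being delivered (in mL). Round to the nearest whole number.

End-expiratory occlusion gives total PEEP = 14 cmH2O (intrinsic PEEP = 14 − 13 = 1). Use total PEEP for the elastic gradient.
Vt = Cstat × (Pplat − PEEPtotal) = 54.1 × (22.6 − 14) = 54.1 × 8.6 = 465.26 mL.

465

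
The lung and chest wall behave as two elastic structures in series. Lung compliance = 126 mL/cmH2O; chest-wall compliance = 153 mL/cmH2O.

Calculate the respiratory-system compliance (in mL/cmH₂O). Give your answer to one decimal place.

Lung and chest wall are elastances in series: 1/Crs = 1/CL + 1/Ccw.
1/Crs = 1/126 + 1/153 = 0.01447.
Crs = 69.109 mL/cmH2O.

69.1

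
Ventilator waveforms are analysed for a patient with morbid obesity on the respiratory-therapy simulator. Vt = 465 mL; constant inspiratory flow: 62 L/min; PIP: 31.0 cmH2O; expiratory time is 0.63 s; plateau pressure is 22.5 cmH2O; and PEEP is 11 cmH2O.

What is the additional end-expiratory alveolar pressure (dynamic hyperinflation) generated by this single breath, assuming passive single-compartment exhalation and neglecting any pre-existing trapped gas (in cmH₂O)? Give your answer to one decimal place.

Flow: 62 L/min ÷ 60 = 1.0333 L/s.
R = (PIP − Pplat)/V̇ = (31.0 − 22.5) / 1.0333 = 8.5/1.0333 = 8.226 cmH2O·s/L.
C = Vt/(Pplat − PEEP) = 465.0 / (22.5 − 11) = 465.0/11.5 = 40.435 mL/cmH2O.
τ = R × C = 8.226 × 0.04044 L/cmH2O = 0.3327 s.
Fraction remaining = e^(−Te/τ) = e^(−0.63/0.3327) = 0.1505; trapped volume = 465.0 × 0.1505 = 69.983 mL.
Additional alveolar pressure from trapping ≈ V_trapped / C = 69.983 / 40.435 = 1.731 cmH2O.

1.7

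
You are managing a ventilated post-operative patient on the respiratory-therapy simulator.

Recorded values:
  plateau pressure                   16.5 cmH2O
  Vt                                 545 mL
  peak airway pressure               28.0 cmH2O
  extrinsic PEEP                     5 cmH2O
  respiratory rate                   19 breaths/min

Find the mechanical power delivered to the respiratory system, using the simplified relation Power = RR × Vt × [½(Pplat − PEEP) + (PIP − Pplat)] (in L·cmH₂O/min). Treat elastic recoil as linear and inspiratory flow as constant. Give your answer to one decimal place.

178.6

Per-breath work = Vt × [½(Pplat−PEEP) + (PIP−Pplat)] = 0.545 × [0.5×11.5 + 11.5] = 0.545 × 17.25 = 9.401 L·cmH2O.
Power = 19 × 9.401 = 178.62 L·cmH2O/min.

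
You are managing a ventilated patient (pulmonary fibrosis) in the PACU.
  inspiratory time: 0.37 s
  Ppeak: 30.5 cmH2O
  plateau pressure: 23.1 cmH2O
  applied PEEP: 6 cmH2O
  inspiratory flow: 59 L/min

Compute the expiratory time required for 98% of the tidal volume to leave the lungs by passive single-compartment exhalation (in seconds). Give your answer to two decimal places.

0.63

Flow: 59 L/min ÷ 60 = 0.9833 L/s.
Vt = flow × Ti = 0.9833 L/s × 0.37 s × 1000 mL/L = 363.82 mL.
R = (PIP − Pplat)/V̇ = (30.5 − 23.1) / 0.9833 = 7.4/0.9833 = 7.526 cmH2O·s/L.
C = Vt/(Pplat − PEEP) = 363.82 / (23.1 − 6) = 363.82/17.1 = 21.276 mL/cmH2O.
τ = R × C = 7.526 × 0.02128 L/cmH2O = 0.1602 s.
t = −τ·ln(1 − 0.98) = −0.1602·ln(0.02) = 0.6267 s.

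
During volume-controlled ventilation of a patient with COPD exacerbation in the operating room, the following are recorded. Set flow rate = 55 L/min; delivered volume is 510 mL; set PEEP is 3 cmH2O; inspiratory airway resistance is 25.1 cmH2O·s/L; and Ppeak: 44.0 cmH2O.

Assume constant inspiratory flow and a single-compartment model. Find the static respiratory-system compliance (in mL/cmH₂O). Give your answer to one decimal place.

28.3

Flow: 55 L/min ÷ 60 = 0.9167 L/s.
Equation of motion (constant flow): PIP = Vt/C + R·V̇ + PEEP.
Vt/C = PIP − R·V̇ − PEEP = 44.0 − 25.1×0.9167 − 3 = 44.0 − 23.009 − 3 = 17.991 cmH2O.
C = Vt / 17.991 = 510 / 17.991 = 28.348 mL/cmH2O.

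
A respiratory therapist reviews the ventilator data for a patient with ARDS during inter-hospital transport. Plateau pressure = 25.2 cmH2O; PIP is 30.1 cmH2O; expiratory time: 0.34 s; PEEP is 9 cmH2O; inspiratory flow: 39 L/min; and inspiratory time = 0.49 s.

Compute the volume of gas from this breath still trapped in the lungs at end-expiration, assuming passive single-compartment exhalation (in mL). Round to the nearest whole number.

32

Flow: 39 L/min ÷ 60 = 0.65 L/s.
Vt = flow × Ti = 0.65 L/s × 0.49 s × 1000 mL/L = 318.5 mL.
R = (PIP − Pplat)/V̇ = (30.1 − 25.2) / 0.65 = 4.9/0.65 = 7.538 cmH2O·s/L.
C = Vt/(Pplat − PEEP) = 318.5 / (25.2 − 9) = 318.5/16.2 = 19.66 mL/cmH2O.
τ = R × C = 7.538 × 0.01966 L/cmH2O = 0.1482 s.
Fraction remaining = e^(−Te/τ) = e^(−0.34/0.1482) = 0.1008.
Trapped volume = 318.5 × 0.1008 = 32.105 mL.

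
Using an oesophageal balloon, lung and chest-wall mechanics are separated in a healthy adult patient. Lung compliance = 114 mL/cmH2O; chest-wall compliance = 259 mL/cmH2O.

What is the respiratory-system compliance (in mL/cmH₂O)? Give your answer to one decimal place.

Lung and chest wall are elastances in series: 1/Crs = 1/CL + 1/Ccw.
1/Crs = 1/114 + 1/259 = 0.01263.
Crs = 79.177 mL/cmH2O.

79.2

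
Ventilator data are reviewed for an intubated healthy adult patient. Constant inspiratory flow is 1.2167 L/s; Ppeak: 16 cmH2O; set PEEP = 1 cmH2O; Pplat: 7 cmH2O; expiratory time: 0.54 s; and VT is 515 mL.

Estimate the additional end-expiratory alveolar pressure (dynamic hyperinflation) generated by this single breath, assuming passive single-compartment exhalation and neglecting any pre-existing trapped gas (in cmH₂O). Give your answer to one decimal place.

R = (PIP − Pplat)/V̇ = (16 − 7) / 1.2167 = 9.0/1.2167 = 7.397 cmH2O·s/L.
C = Vt/(Pplat − PEEP) = 515.0 / (7 − 1) = 515.0/6.0 = 85.833 mL/cmH2O.
τ = R × C = 7.397 × 0.08583 L/cmH2O = 0.6349 s.
Fraction remaining = e^(−Te/τ) = e^(−0.54/0.6349) = 0.4272; trapped volume = 515.0 × 0.4272 = 220.01 mL.
Additional alveolar pressure from trapping ≈ V_trapped / C = 220.01 / 85.833 = 2.563 cmH2O.

2.6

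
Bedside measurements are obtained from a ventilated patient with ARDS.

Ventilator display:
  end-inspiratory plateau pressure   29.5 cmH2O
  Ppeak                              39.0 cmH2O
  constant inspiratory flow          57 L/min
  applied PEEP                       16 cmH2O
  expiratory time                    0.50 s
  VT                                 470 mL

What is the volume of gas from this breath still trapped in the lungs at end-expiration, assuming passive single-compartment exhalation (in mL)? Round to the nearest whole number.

112

Flow: 57 L/min ÷ 60 = 0.95 L/s.
R = (PIP − Pplat)/V̇ = (39.0 − 29.5) / 0.95 = 9.5/0.95 = 10.0 cmH2O·s/L.
C = Vt/(Pplat − PEEP) = 470.0 / (29.5 − 16) = 470.0/13.5 = 34.815 mL/cmH2O.
τ = R × C = 10.0 × 0.03482 L/cmH2O = 0.3482 s.
Fraction remaining = e^(−Te/τ) = e^(−0.50/0.3482) = 0.2379.
Trapped volume = 470.0 × 0.2379 = 111.81 mL.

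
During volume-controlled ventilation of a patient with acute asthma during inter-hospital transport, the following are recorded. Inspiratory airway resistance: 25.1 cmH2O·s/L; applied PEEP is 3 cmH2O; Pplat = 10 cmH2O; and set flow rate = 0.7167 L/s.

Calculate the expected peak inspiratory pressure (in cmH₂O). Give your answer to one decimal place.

PIP = Pplat + Raw × flow = 10 + 25.1 × 0.7167 = 10 + 17.989 = 27.989 cmH2O.

28.0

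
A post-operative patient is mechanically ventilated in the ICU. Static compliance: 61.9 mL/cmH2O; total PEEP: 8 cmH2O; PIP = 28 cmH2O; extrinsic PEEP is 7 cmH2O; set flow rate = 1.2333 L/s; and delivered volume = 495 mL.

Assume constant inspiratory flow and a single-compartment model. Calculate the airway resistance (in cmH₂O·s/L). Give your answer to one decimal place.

Total PEEP = 8 cmH2O (set 7 + intrinsic 1); this is the baseline alveolar pressure.
Equation of motion (constant flow): PIP = Vt/C + R·V̇ + PEEP.
R·V̇ = PIP − Vt/C − PEEP = 28 − 495/61.9 − 8 = 28 − 7.997 − 8 = 12.003 cmH2O.
R = 12.003 / 1.2333 = 9.732 cmH2O·s/L.

9.7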